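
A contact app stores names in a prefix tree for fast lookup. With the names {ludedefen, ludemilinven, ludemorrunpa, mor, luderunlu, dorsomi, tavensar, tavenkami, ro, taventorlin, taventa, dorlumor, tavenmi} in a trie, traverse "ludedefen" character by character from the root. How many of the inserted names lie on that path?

1

Walk "ludedefen" from the root; an end-of-word marker is hit whenever a stored word is a prefix of "ludedefen".
Prefixes of the query that are stored words: "ludedefen"
Count: 1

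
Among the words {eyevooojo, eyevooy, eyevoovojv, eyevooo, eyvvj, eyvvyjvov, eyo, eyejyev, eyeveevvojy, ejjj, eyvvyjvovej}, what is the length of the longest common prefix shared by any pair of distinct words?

Equivalently: take the maximum, over all pairs, of their longest common prefix length.
"eyvvyjvov" and "eyvvyjvovej" agree on "eyvvyjvov" (9 characters) before diverging; nothing deeper is shared.
Longest shared-prefix length: 9

9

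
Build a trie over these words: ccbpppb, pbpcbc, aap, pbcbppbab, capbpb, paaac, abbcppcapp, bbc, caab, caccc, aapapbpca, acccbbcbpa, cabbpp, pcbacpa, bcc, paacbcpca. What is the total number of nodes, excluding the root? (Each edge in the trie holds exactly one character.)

82

Count nodes per top-level branch (shared prefixes stored once):
  'a'-branch (aap, aapapbpca, abbcppcapp, acccbbcbpa): 27 nodes
  'b'-branch (bbc, bcc): 5 nodes
  'c'-branch (caab, cabbpp, caccc, capbpb, ccbpppb): 21 nodes
  'p'-branch (paaac, paacbcpca, pbcbppbab, pbpcbc, pcbacpa): 29 nodes
Sum: 82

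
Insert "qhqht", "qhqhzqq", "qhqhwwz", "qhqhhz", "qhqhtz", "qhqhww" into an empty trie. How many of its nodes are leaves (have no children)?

Leaves are exactly the stored words that no other stored word extends.
Those words: "qhqhhz", "qhqhtz", "qhqhwwz", "qhqhzqq"
Leaf count: 4

4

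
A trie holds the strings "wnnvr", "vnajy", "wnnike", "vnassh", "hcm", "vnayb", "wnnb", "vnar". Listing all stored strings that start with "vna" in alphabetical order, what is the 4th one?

vnayb

Filter for "vna…" and sort: "vnajy", "vnar", "vnassh", "vnayb"
Position 4: vnayb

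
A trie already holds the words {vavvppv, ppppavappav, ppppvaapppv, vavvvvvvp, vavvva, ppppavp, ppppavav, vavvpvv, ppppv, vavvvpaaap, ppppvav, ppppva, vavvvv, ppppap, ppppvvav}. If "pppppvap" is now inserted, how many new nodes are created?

4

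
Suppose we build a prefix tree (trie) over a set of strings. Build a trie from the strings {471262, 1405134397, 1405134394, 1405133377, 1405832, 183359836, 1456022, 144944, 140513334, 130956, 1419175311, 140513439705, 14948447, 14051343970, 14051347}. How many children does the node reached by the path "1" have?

3

Walk "1" from the root, arriving at one node.
Characters that immediately follow "1" among the stored strings: {3, 4, 8}.
That node has 3 child edges.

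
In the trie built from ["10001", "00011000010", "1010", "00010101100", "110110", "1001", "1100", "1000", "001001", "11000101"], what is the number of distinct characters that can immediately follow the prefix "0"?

1

The children of the "0" node are the distinct next characters among strings starting with "0".
Distinct next characters after "0": 0.
That node has 1 child edge.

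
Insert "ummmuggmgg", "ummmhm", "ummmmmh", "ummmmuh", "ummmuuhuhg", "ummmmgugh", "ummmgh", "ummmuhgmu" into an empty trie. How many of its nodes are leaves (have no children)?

8

A leaf is a node with no children — equivalently, the end of a word that is not a proper prefix of any other stored word.
Those words: "ummmgh", "ummmhm", "ummmmgugh", "ummmmmh", "ummmmuh", "ummmuggmgg", "ummmuhgmu", "ummmuuhuhg"
Leaf count: 8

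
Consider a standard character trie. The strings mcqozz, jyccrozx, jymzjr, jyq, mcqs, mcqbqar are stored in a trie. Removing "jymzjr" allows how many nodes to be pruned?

A node on "jymzjr"'s path can go only if nothing else ends at it or branches off below it.
The suffix "mzjr" (4 nodes) is used only by "jymzjr"; the node for "jy" still has the child "c", so pruning stops there.
Nodes removed: 4

4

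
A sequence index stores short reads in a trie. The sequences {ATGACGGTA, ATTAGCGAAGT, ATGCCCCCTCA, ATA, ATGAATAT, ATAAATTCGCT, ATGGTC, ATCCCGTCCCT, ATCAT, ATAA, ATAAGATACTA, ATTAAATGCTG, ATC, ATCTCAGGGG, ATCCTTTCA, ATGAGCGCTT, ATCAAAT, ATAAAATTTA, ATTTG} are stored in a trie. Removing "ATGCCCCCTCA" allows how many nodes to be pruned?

A node on "ATGCCCCCTCA"'s path can go only if nothing else ends at it or branches off below it.
The suffix "CCCCCTCA" (8 nodes) is used only by "ATGCCCCCTCA"; the node for "ATG" still has the child "A", so pruning stops there.
Nodes removed: 8

8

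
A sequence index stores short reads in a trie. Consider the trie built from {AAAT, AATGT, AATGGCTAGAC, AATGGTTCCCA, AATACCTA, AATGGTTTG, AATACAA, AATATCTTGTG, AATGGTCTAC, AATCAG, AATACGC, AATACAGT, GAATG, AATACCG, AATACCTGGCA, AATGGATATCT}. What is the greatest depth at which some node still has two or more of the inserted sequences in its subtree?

Look for the deepest trie node that still has at least two words in its subtree.
e.g. "AATACCTA" and "AATACCTGGCA" share the prefix "AATACCT" of length 7; no pair shares a longer one.
Longest shared-prefix length: 7

7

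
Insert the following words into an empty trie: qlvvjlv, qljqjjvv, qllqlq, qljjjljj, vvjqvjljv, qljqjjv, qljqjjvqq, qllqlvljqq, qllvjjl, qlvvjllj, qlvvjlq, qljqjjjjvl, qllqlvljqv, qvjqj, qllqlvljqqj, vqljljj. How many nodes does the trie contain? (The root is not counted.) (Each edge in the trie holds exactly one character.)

Count nodes per top-level branch (shared prefixes stored once):
  'q'-branch (qljjjljj, qljqjjjjvl, qljqjjv, qljqjjvqq, qljqjjvv, qllqlq, qllqlvljqq, qllqlvljqqj, qllqlvljqv, qllvjjl, qlvvjllj, qlvvjlq, qlvvjlv, qvjqj): 46 nodes
  'v'-branch (vqljljj, vvjqvjljv): 15 nodes
Sum: 61

61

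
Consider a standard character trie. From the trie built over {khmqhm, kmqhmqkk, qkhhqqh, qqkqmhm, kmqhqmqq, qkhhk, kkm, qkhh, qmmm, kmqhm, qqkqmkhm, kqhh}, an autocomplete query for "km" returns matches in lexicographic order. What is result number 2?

kmqhmqkk

Words with prefix "km", in lexicographic order: "kmqhm", "kmqhmqkk", "kmqhqmqq"
The 2nd is kmqhmqkk.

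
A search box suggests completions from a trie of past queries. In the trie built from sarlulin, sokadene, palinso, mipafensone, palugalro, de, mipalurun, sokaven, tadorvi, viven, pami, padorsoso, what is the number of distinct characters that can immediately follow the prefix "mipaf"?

1

Follow the path "mipaf" to its node, then look at its outgoing edges.
Distinct next characters after "mipaf": e.
That node has 1 child edge.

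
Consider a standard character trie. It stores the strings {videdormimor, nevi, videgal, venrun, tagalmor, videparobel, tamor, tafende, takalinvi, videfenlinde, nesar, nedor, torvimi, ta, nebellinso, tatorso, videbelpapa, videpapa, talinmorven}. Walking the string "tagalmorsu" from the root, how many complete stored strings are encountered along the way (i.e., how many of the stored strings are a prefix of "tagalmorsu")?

Walk "tagalmorsu" from the root; an end-of-word marker is hit whenever a stored word is a prefix of "tagalmorsu".
Prefixes of the query that are stored words: "ta", "tagalmor"
Count: 2

2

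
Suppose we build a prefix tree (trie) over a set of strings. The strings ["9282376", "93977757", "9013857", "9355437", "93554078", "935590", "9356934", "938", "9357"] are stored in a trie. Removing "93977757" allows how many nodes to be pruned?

Walk "93977757" from the leaf back toward the root, removing each node that no remaining word uses.
The suffix "977757" (6 nodes) is used only by "93977757"; the node for "93" still has the child "5", so pruning stops there.
Nodes removed: 6

6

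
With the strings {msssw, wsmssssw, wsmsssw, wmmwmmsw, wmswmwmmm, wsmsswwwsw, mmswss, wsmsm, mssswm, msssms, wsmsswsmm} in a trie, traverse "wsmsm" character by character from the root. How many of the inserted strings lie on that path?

Walk "wsmsm" from the root; an end-of-word marker is hit whenever a stored word is a prefix of "wsmsm".
Prefixes of the query that are stored words: "wsmsm"
Count: 1

1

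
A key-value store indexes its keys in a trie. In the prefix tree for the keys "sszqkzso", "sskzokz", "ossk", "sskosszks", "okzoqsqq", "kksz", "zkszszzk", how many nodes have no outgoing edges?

A leaf is a node with no children — equivalently, the end of a word that is not a proper prefix of any other stored word.
Those words: "kksz", "okzoqsqq", "ossk", "sskosszks", "sskzokz", "sszqkzso", "zkszszzk"
Leaf count: 7

7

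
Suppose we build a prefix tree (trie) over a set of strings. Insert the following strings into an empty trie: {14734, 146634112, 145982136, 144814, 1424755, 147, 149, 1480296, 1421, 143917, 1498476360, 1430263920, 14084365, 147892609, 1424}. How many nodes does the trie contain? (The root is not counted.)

65

Count nodes per top-level branch (shared prefixes stored once):
  '1'-branch (14084365, 1421, 1424, 1424755, 1430263920, 143917, 144814, 145982136, 146634112, 147, 14734, 147892609, 1480296, 149, 1498476360): 65 nodes
Sum: 65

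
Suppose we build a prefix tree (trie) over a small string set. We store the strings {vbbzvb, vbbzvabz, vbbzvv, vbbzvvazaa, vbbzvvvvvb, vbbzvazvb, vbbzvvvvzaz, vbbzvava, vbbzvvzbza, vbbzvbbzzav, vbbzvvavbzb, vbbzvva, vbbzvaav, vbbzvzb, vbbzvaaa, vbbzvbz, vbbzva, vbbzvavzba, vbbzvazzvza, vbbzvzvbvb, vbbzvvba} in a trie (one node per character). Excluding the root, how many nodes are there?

58

Count nodes per top-level branch (shared prefixes stored once):
  'v'-branch (vbbzva, vbbzvaaa, vbbzvaav, vbbzvabz, vbbzvava, vbbzvavzba, vbbzvazvb, vbbzvazzvza, vbbzvb, vbbzvbbzzav, vbbzvbz, vbbzvv, vbbzvva, vbbzvvavbzb, vbbzvvazaa, vbbzvvba, vbbzvvvvvb, vbbzvvvvzaz, vbbzvvzbza, vbbzvzb, vbbzvzvbvb): 58 nodes
Sum: 58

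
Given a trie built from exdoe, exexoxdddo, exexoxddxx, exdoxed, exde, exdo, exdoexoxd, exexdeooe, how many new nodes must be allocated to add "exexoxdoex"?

3

Walking "exexoxdoex" from the root, the first 7 characters ("exexoxd") follow existing edges; "o" is the first miss.
Each of the 3 remaining characters creates one node.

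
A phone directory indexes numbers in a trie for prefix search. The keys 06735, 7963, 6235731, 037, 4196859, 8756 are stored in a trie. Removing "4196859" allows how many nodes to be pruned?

Walk "4196859" from the leaf back toward the root, removing each node that no remaining word uses.
No other word shares any prefix with "4196859", so all 7 of its nodes go.
Nodes removed: 7

7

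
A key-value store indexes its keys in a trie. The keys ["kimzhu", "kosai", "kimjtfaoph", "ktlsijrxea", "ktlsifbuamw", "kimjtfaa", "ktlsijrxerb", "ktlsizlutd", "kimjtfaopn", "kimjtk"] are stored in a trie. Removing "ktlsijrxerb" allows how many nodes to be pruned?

A node on "ktlsijrxerb"'s path can go only if nothing else ends at it or branches off below it.
The suffix "rb" (2 nodes) is used only by "ktlsijrxerb"; the node for "ktlsijrxe" still has the child "a", so pruning stops there.
Nodes removed: 2

2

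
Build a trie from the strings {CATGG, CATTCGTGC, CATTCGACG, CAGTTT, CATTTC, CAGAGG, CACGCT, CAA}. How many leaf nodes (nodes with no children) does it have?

8

A leaf is a node with no children — equivalently, the end of a word that is not a proper prefix of any other stored word.
Those words: "CAA", "CACGCT", "CAGAGG", "CAGTTT", "CATGG", "CATTCGACG", "CATTCGTGC", "CATTTC"
Leaf count: 8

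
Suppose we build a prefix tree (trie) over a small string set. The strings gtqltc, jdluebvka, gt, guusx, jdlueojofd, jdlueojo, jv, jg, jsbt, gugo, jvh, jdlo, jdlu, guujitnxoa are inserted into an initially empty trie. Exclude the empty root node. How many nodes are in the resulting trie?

Count nodes per top-level branch (shared prefixes stored once):
  'g'-branch (gt, gtqltc, gugo, guujitnxoa, guusx): 19 nodes
  'j'-branch (jdlo, jdlu, jdluebvka, jdlueojo, jdlueojofd, jg, jsbt, jv, jvh): 21 nodes
Sum: 40

40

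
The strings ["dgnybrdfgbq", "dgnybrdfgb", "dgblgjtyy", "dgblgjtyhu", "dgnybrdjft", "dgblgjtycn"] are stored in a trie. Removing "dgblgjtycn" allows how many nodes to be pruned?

After clearing the end-marker at "dgblgjtycn", prune upward until reaching a node still needed by another word.
The suffix "cn" (2 nodes) is used only by "dgblgjtycn"; the node for "dgblgjty" still has the child "y", so pruning stops there.
Nodes removed: 2

2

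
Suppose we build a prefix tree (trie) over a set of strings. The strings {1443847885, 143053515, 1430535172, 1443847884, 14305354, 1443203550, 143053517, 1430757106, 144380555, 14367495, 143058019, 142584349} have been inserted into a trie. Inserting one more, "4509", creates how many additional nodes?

"4509" shares no prefix with any stored word, so all 4 characters open new nodes.
4 − 0 = 4 new nodes.

4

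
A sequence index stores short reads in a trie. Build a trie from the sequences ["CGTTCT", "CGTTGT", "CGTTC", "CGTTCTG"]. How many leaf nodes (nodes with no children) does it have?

2

A leaf is a node with no children — equivalently, the end of a word that is not a proper prefix of any other stored word.
Those words: "CGTTCTG", "CGTTGT"
Leaf count: 2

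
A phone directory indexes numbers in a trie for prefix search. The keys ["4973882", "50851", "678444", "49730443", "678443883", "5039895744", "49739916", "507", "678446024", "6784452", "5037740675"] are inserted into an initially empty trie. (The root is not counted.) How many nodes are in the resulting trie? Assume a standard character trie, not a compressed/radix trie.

52

Insert word by word; a character creates a node only if that edge doesn't already exist:
  "4973882" → 7 new (4, 9, 7, 3, 8, 8, 2)
  "50851" → 5 new (5, 0, 8, 5, 1)
  "678444" → 6 new (6, 7, 8, 4, 4, 4)
  "49730443" → prefix "4973" already present; 4 new (0, 4, 4, 3)
  "678443883" → prefix "67844" already present; 4 new (3, 8, 8, 3)
  "5039895744" → prefix "50" already present; 8 new (3, 9, 8, 9, 5, 7, 4, 4)
  "49739916" → prefix "4973" already present; 4 new (9, 9, 1, 6)
  "507" → prefix "50" already present; 1 new (7)
  "678446024" → prefix "67844" already present; 4 new (6, 0, 2, 4)
  "6784452" → prefix "67844" already present; 2 new (5, 2)
  "5037740675" → prefix "503" already present; 7 new (7, 7, 4, 0, 6, 7, 5)
Total nodes = 7 + 5 + 6 + 4 + 4 + 8 + 4 + 1 + 4 + 2 + 7 = 52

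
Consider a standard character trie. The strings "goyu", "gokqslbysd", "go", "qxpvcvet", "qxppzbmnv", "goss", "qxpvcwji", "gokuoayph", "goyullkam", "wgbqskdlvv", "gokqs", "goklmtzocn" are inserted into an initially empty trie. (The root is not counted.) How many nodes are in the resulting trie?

Insert word by word; a character creates a node only if that edge doesn't already exist:
  "goyu" → 4 new (g, o, y, u)
  "gokqslbysd" → prefix "go" already present; 8 new (k, q, s, l, b, y, s, d)
  "go" → prefix "go" already present; 0 new (none)
  "qxpvcvet" → 8 new (q, x, p, v, c, v, e, t)
  "qxppzbmnv" → prefix "qxp" already present; 6 new (p, z, b, m, n, v)
  "goss" → prefix "go" already present; 2 new (s, s)
  "qxpvcwji" → prefix "qxpvc" already present; 3 new (w, j, i)
  "gokuoayph" → prefix "gok" already present; 6 new (u, o, a, y, p, h)
  "goyullkam" → prefix "goyu" already present; 5 new (l, l, k, a, m)
  "wgbqskdlvv" → 10 new (w, g, b, q, s, k, d, l, v, v)
  "gokqs" → prefix "gokqs" already present; 0 new (none)
  "goklmtzocn" → prefix "gok" already present; 7 new (l, m, t, z, o, c, n)
Total nodes = 4 + 8 + 0 + 8 + 6 + 2 + 3 + 6 + 5 + 10 + 0 + 7 = 59

59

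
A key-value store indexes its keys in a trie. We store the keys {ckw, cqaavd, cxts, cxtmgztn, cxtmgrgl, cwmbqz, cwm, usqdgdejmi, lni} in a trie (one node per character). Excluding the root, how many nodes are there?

37

Count nodes per top-level branch (shared prefixes stored once):
  'c'-branch (ckw, cqaavd, cwm, cwmbqz, cxtmgrgl, cxtmgztn, cxts): 24 nodes
  'l'-branch (lni): 3 nodes
  'u'-branch (usqdgdejmi): 10 nodes
Sum: 37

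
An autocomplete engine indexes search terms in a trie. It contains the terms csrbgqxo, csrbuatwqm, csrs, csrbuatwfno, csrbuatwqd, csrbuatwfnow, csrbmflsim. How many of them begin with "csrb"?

Filter for entries beginning with "csrb":
Words under "csrb": csrbgqxo, csrbmflsim, csrbuatwfno, csrbuatwfnow, csrbuatwqd, csrbuatwqm
Count: 6

6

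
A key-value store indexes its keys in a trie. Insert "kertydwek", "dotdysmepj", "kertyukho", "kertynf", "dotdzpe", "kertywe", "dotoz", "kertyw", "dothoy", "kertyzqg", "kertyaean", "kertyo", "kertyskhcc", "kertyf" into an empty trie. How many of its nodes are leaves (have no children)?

Leaves are exactly the stored words that no other stored word extends.
Those words: "dotdysmepj", "dotdzpe", "dothoy", "dotoz", "kertyaean", "kertydwek", "kertyf", "kertynf", "kertyo", "kertyskhcc", "kertyukho", "kertywe", "kertyzqg"
Leaf count: 13

13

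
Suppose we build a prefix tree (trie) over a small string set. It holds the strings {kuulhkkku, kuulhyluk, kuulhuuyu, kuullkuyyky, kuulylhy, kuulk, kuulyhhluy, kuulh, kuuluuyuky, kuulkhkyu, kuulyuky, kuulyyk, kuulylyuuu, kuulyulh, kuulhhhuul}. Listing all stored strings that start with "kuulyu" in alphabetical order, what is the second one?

kuulyulh

Words with prefix "kuulyu", in lexicographic order: "kuulyuky", "kuulyulh"
The 2nd is kuulyulh.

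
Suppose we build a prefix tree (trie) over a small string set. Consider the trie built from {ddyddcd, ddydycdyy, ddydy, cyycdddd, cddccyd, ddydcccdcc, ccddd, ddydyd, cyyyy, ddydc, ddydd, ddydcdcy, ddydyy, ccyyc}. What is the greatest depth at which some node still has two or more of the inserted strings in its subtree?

Equivalently: take the maximum, over all pairs, of their longest common prefix length.
"ddydc" and "ddydcccdcc" agree on "ddydc" (5 characters) before diverging; nothing deeper is shared.
Longest shared-prefix length: 5

5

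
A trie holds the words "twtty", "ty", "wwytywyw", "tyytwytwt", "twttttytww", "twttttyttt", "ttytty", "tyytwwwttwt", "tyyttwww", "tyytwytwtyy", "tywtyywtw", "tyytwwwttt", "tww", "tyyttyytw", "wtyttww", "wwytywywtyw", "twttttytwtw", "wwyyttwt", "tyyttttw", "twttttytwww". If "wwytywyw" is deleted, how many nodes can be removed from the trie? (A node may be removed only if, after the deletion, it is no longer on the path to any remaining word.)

0

After clearing the end-marker at "wwytywyw", prune upward until reaching a node still needed by another word.
Every node on "wwytywyw" is still needed (e.g. by "wwytywywtyw"), so nothing is freed.
Nodes removed: 0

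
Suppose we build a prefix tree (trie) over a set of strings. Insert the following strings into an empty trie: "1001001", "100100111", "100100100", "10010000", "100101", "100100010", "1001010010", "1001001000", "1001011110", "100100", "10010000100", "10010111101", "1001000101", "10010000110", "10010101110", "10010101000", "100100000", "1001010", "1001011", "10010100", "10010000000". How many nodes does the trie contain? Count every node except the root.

Insert word by word; a character creates a node only if that edge doesn't already exist:
  "1001001" → 7 new (1, 0, 0, 1, 0, 0, 1)
  "100100111" → prefix "1001001" already present; 2 new (1, 1)
  "100100100" → prefix "1001001" already present; 2 new (0, 0)
  "10010000" → prefix "100100" already present; 2 new (0, 0)
  "100101" → prefix "10010" already present; 1 new (1)
  "100100010" → prefix "1001000" already present; 2 new (1, 0)
  "1001010010" → prefix "100101" already present; 4 new (0, 0, 1, 0)
  "1001001000" → prefix "100100100" already present; 1 new (0)
  "1001011110" → prefix "100101" already present; 4 new (1, 1, 1, 0)
  "100100" → prefix "100100" already present; 0 new (none)
  "10010000100" → prefix "10010000" already present; 3 new (1, 0, 0)
  "10010111101" → prefix "1001011110" already present; 1 new (1)
  "1001000101" → prefix "100100010" already present; 1 new (1)
  "10010000110" → prefix "100100001" already present; 2 new (1, 0)
  "10010101110" → prefix "1001010" already present; 4 new (1, 1, 1, 0)
  "10010101000" → prefix "10010101" already present; 3 new (0, 0, 0)
  "100100000" → prefix "10010000" already present; 1 new (0)
  "1001010" → prefix "1001010" already present; 0 new (none)
  "1001011" → prefix "1001011" already present; 0 new (none)
  "10010100" → prefix "10010100" already present; 0 new (none)
  "10010000000" → prefix "100100000" already present; 2 new (0, 0)
Total nodes = 7 + 2 + 2 + 2 + 1 + 2 + 4 + 1 + 4 + 0 + 3 + 1 + 1 + 2 + 4 + 3 + 1 + 0 + 0 + 0 + 2 = 42

42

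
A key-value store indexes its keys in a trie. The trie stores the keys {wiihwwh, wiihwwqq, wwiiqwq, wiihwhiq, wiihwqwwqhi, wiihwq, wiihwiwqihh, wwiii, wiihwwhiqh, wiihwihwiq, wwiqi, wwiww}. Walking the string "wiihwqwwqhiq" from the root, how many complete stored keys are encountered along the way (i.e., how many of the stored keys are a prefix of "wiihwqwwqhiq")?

Check each prefix of "wiihwqwwqhiq" against the stored set — each match is an end-marker on the path.
Prefixes of the query that are stored words: "wiihwq", "wiihwqwwqhi"
Count: 2

2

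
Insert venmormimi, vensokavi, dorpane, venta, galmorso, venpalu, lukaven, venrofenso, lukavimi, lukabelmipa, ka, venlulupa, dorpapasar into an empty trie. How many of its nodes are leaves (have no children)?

13

A leaf is a node with no children — equivalently, the end of a word that is not a proper prefix of any other stored word.
Those words: "dorpane", "dorpapasar", "galmorso", "ka", "lukabelmipa", "lukaven", "lukavimi", "venlulupa", "venmormimi", "venpalu", "venrofenso", "vensokavi", "venta"
Leaf count: 13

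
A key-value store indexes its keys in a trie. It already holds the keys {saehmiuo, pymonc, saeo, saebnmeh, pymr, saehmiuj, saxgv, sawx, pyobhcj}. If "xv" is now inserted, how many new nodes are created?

Nothing in the trie begins with "x"; the whole of "xv" is new.
2 − 0 = 2 new nodes.

2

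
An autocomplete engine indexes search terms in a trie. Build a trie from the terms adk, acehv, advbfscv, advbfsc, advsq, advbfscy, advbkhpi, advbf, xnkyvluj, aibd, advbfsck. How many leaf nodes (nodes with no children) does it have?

9

Leaves are exactly the stored words that no other stored word extends.
Those words: "acehv", "adk", "advbfsck", "advbfscv", "advbfscy", "advbkhpi", "advsq", "aibd", "xnkyvluj"
Leaf count: 9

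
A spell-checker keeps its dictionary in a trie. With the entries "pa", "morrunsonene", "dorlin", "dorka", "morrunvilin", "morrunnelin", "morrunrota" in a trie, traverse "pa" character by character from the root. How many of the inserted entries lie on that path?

Traverse "pa" character by character; count nodes along the way that are marked as word ends.
Prefixes of the query that are stored words: "pa"
Count: 1

1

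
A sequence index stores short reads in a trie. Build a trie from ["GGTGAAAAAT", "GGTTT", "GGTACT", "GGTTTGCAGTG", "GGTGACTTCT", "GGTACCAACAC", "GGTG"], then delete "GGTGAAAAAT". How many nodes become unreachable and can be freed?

5

Walk "GGTGAAAAAT" from the leaf back toward the root, removing each node that no remaining word uses.
The suffix "AAAAT" (5 nodes) is used only by "GGTGAAAAAT"; the node for "GGTGA" still has the child "C", so pruning stops there.
Nodes removed: 5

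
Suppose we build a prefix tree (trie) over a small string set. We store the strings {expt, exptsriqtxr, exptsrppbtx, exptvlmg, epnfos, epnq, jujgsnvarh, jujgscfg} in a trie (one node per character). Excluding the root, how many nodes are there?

Trace insertions, counting only characters that open a new branch:
  "expt" → 4 new (e, x, p, t)
  "exptsriqtxr" → prefix "expt" already present; 7 new (s, r, i, q, t, x, r)
  "exptsrppbtx" → prefix "exptsr" already present; 5 new (p, p, b, t, x)
  "exptvlmg" → prefix "expt" already present; 4 new (v, l, m, g)
  "epnfos" → prefix "e" already present; 5 new (p, n, f, o, s)
  "epnq" → prefix "epn" already present; 1 new (q)
  "jujgsnvarh" → 10 new (j, u, j, g, s, n, v, a, r, h)
  "jujgscfg" → prefix "jujgs" already present; 3 new (c, f, g)
Total nodes = 4 + 7 + 5 + 4 + 5 + 1 + 10 + 3 = 39

39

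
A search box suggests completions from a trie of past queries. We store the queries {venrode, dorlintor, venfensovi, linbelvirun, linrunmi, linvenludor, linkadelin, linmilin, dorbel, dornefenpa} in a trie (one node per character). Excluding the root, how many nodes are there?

69

Trace insertions, counting only characters that open a new branch:
  "venrode" → 7 new (v, e, n, r, o, d, e)
  "dorlintor" → 9 new (d, o, r, l, i, n, t, o, r)
  "venfensovi" → prefix "ven" already present; 7 new (f, e, n, s, o, v, i)
  "linbelvirun" → 11 new (l, i, n, b, e, l, v, i, r, u, n)
  "linrunmi" → prefix "lin" already present; 5 new (r, u, n, m, i)
  "linvenludor" → prefix "lin" already present; 8 new (v, e, n, l, u, d, o, r)
  "linkadelin" → prefix "lin" already present; 7 new (k, a, d, e, l, i, n)
  "linmilin" → prefix "lin" already present; 5 new (m, i, l, i, n)
  "dorbel" → prefix "dor" already present; 3 new (b, e, l)
  "dornefenpa" → prefix "dor" already present; 7 new (n, e, f, e, n, p, a)
Total nodes = 7 + 9 + 7 + 11 + 5 + 8 + 7 + 5 + 3 + 7 = 69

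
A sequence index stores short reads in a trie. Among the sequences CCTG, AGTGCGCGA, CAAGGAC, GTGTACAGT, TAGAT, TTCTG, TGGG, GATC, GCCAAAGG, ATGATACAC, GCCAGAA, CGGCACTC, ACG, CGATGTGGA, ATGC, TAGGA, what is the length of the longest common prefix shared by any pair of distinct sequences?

Look for the deepest trie node that still has at least two words in its subtree.
"GCCAAAGG" and "GCCAGAA" agree on "GCCA" (4 characters) before diverging; nothing deeper is shared.
Longest shared-prefix length: 4

4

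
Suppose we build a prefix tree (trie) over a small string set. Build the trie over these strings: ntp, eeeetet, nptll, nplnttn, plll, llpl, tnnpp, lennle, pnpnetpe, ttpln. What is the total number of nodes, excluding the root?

48

Insert word by word; a character creates a node only if that edge doesn't already exist:
  "ntp" → 3 new (n, t, p)
  "eeeetet" → 7 new (e, e, e, e, t, e, t)
  "nptll" → prefix "n" already present; 4 new (p, t, l, l)
  "nplnttn" → prefix "np" already present; 5 new (l, n, t, t, n)
  "plll" → 4 new (p, l, l, l)
  "llpl" → 4 new (l, l, p, l)
  "tnnpp" → 5 new (t, n, n, p, p)
  "lennle" → prefix "l" already present; 5 new (e, n, n, l, e)
  "pnpnetpe" → prefix "p" already present; 7 new (n, p, n, e, t, p, e)
  "ttpln" → prefix "t" already present; 4 new (t, p, l, n)
Total nodes = 3 + 7 + 4 + 5 + 4 + 4 + 5 + 5 + 7 + 4 = 48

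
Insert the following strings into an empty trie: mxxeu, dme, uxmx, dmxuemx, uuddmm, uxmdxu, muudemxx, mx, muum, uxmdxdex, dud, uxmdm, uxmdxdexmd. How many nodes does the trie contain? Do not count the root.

41

Trace insertions, counting only characters that open a new branch:
  "mxxeu" → 5 new (m, x, x, e, u)
  "dme" → 3 new (d, m, e)
  "uxmx" → 4 new (u, x, m, x)
  "dmxuemx" → prefix "dm" already present; 5 new (x, u, e, m, x)
  "uuddmm" → prefix "u" already present; 5 new (u, d, d, m, m)
  "uxmdxu" → prefix "uxm" already present; 3 new (d, x, u)
  "muudemxx" → prefix "m" already present; 7 new (u, u, d, e, m, x, x)
  "mx" → prefix "mx" already present; 0 new (none)
  "muum" → prefix "muu" already present; 1 new (m)
  "uxmdxdex" → prefix "uxmdx" already present; 3 new (d, e, x)
  "dud" → prefix "d" already present; 2 new (u, d)
  "uxmdm" → prefix "uxmd" already present; 1 new (m)
  "uxmdxdexmd" → prefix "uxmdxdex" already present; 2 new (m, d)
Total nodes = 5 + 3 + 4 + 5 + 5 + 3 + 7 + 0 + 1 + 3 + 2 + 1 + 2 = 41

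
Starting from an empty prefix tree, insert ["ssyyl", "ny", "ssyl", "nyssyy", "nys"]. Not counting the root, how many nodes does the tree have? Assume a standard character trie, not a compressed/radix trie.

Trie structure (* marks end of a word):
(root)
├─ n
│  └─ y *
│     └─ s *
│        └─ s
│           └─ y
│              └─ y *
└─ s
   └─ s
      └─ y
         ├─ l *
         └─ y
            └─ l *
Counting every labelled node above: 12.

12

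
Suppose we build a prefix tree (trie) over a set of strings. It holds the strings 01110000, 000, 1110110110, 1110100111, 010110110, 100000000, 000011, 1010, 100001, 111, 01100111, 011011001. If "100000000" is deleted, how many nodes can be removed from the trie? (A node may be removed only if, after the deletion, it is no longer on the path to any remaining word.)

A node on "100000000"'s path can go only if nothing else ends at it or branches off below it.
The suffix "0000" (4 nodes) is used only by "100000000"; the node for "10000" still has the child "1", so pruning stops there.
Nodes removed: 4

4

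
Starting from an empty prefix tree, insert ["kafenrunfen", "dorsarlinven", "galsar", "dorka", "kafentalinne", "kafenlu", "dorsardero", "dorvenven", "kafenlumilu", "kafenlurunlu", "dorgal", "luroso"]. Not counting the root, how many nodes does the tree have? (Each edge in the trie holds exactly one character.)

68

Insert word by word; a character creates a node only if that edge doesn't already exist:
  "kafenrunfen" → 11 new (k, a, f, e, n, r, u, n, f, e, n)
  "dorsarlinven" → 12 new (d, o, r, s, a, r, l, i, n, v, e, n)
  "galsar" → 6 new (g, a, l, s, a, r)
  "dorka" → prefix "dor" already present; 2 new (k, a)
  "kafentalinne" → prefix "kafen" already present; 7 new (t, a, l, i, n, n, e)
  "kafenlu" → prefix "kafen" already present; 2 new (l, u)
  "dorsardero" → prefix "dorsar" already present; 4 new (d, e, r, o)
  "dorvenven" → prefix "dor" already present; 6 new (v, e, n, v, e, n)
  "kafenlumilu" → prefix "kafenlu" already present; 4 new (m, i, l, u)
  "kafenlurunlu" → prefix "kafenlu" already present; 5 new (r, u, n, l, u)
  "dorgal" → prefix "dor" already present; 3 new (g, a, l)
  "luroso" → 6 new (l, u, r, o, s, o)
Total nodes = 11 + 12 + 6 + 2 + 7 + 2 + 4 + 6 + 4 + 5 + 3 + 6 = 68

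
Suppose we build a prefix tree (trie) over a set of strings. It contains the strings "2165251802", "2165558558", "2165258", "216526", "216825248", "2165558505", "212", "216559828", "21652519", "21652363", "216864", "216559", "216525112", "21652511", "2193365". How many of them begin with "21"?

Walk to "21"; the words in its subtree are exactly those with that prefix.
Matches: "212", "21652363", "21652511", "216525112", "2165251802", "21652519", "2165258", "216526", "2165558505", "2165558558", "216559", "216559828", "216825248", "216864", "2193365"
Count: 15

15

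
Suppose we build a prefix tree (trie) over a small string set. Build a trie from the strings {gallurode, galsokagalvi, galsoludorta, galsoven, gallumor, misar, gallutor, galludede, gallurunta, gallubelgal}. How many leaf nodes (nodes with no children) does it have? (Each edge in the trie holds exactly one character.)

10

A leaf is a node with no children — equivalently, the end of a word that is not a proper prefix of any other stored word.
Those words: "gallubelgal", "galludede", "gallumor", "gallurode", "gallurunta", "gallutor", "galsokagalvi", "galsoludorta", "galsoven", "misar"
Leaf count: 10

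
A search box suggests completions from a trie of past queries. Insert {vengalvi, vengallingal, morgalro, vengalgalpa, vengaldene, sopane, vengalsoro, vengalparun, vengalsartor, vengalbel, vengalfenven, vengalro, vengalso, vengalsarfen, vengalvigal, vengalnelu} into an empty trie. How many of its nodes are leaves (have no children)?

A leaf is a node with no children — equivalently, the end of a word that is not a proper prefix of any other stored word.
Those words: "morgalro", "sopane", "vengalbel", "vengaldene", "vengalfenven", "vengalgalpa", "vengallingal", "vengalnelu", "vengalparun", "vengalro", "vengalsarfen", "vengalsartor", "vengalsoro", "vengalvigal"
Leaf count: 14

14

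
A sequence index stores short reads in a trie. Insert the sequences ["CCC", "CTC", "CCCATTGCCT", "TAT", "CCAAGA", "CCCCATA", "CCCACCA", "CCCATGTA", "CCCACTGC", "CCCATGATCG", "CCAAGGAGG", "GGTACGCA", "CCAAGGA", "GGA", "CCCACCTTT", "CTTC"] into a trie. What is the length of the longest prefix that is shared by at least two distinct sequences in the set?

7

Equivalently: take the maximum, over all pairs, of their longest common prefix length.
"CCAAGGA" and "CCAAGGAGG" agree on "CCAAGGA" (7 characters) before diverging; nothing deeper is shared.
Longest shared-prefix length: 7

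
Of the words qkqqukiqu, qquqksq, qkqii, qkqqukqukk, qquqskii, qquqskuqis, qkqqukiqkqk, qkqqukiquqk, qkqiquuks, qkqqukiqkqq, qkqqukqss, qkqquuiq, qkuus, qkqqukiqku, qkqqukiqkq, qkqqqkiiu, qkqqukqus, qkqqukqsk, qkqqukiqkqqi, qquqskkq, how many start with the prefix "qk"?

16

Filter for entries beginning with "qk":
Matches: "qkqii", "qkqiquuks", "qkqqqkiiu", "qkqqukiqkq", "qkqqukiqkqk", "qkqqukiqkqq", "qkqqukiqkqqi", "qkqqukiqku", "qkqqukiqu", "qkqqukiquqk", "qkqqukqsk", "qkqqukqss", "qkqqukqukk", "qkqqukqus", "qkqquuiq", "qkuus"
Count: 16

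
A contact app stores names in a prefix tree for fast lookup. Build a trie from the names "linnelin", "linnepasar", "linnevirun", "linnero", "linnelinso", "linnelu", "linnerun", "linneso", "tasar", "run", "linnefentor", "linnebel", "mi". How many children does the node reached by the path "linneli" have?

The children of the "linneli" node are the distinct next characters among strings starting with "linneli".
Characters that immediately follow "linneli" among the stored strings: {n}.
That node has 1 child edge.

1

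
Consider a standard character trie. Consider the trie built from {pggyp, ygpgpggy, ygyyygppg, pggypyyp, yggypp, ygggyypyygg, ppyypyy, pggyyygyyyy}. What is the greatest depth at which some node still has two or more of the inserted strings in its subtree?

5

Look for the deepest trie node that still has at least two words in its subtree.
"pggyp" and "pggypyyp" agree on "pggyp" (5 characters) before diverging; nothing deeper is shared.
Longest shared-prefix length: 5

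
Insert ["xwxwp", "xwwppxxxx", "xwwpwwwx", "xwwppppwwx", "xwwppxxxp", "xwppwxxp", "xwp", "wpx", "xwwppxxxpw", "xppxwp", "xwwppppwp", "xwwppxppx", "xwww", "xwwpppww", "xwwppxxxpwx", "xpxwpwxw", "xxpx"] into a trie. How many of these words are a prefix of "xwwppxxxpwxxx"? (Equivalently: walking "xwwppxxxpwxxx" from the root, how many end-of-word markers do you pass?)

3

Traverse "xwwppxxxpwxxx" character by character; count nodes along the way that are marked as word ends.
Prefixes of the query that are stored words: "xwwppxxxp", "xwwppxxxpw", "xwwppxxxpwx"
Count: 3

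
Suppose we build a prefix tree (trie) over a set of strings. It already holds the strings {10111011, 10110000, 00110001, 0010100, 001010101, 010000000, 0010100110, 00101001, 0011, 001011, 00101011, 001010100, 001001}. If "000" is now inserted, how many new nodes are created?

"00" is already a path in the trie; the remaining "0" must be added.
Each of the 1 remaining characters creates one node.

1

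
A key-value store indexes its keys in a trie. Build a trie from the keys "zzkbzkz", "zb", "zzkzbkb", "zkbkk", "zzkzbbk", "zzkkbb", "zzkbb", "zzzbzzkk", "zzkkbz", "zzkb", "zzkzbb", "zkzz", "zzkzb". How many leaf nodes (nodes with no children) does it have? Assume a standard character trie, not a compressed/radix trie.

10

A leaf is a node with no children — equivalently, the end of a word that is not a proper prefix of any other stored word.
Those words: "zb", "zkbkk", "zkzz", "zzkbb", "zzkbzkz", "zzkkbb", "zzkkbz", "zzkzbbk", "zzkzbkb", "zzzbzzkk"
Leaf count: 10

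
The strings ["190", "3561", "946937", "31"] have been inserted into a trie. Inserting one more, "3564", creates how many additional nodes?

Walking "3564" from the root, the first 3 characters ("356") follow existing edges; "4" is the first miss.
New nodes needed: |"3564"| − 3 = 4 − 3 = 1.

1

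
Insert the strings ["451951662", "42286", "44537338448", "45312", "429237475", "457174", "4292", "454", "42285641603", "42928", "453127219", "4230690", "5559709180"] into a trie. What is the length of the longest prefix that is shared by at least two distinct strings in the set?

5

The deepest shared node is where two words last agree before diverging.
"45312" and "453127219" agree on "45312" (5 characters) before diverging; nothing deeper is shared.
Longest shared-prefix length: 5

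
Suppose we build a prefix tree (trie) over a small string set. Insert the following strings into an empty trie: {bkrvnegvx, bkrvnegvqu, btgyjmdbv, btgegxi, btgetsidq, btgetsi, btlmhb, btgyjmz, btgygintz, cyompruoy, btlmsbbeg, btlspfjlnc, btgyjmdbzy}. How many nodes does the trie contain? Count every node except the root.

61

For each word, the new-node count is its length minus the longest prefix already in the trie:
  "bkrvnegvx" → 9 new (b, k, r, v, n, e, g, v, x)
  "bkrvnegvqu" → prefix "bkrvnegv" already present; 2 new (q, u)
  "btgyjmdbv" → prefix "b" already present; 8 new (t, g, y, j, m, d, b, v)
  "btgegxi" → prefix "btg" already present; 4 new (e, g, x, i)
  "btgetsidq" → prefix "btge" already present; 5 new (t, s, i, d, q)
  "btgetsi" → prefix "btgetsi" already present; 0 new (none)
  "btlmhb" → prefix "bt" already present; 4 new (l, m, h, b)
  "btgyjmz" → prefix "btgyjm" already present; 1 new (z)
  "btgygintz" → prefix "btgy" already present; 5 new (g, i, n, t, z)
  "cyompruoy" → 9 new (c, y, o, m, p, r, u, o, y)
  "btlmsbbeg" → prefix "btlm" already present; 5 new (s, b, b, e, g)
  "btlspfjlnc" → prefix "btl" already present; 7 new (s, p, f, j, l, n, c)
  "btgyjmdbzy" → prefix "btgyjmdb" already present; 2 new (z, y)
Total nodes = 9 + 2 + 8 + 4 + 5 + 0 + 4 + 1 + 5 + 9 + 5 + 7 + 2 = 61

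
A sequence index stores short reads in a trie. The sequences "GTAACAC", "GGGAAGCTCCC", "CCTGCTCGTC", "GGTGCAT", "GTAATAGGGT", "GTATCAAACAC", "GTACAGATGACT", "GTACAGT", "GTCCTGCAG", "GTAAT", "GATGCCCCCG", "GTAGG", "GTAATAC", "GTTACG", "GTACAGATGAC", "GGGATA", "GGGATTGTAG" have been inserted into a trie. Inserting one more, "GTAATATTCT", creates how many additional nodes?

4

Walking "GTAATATTCT" from the root, the first 6 characters ("GTAATA") follow existing edges; "T" is the first miss.
New nodes needed: |"GTAATATTCT"| − 6 = 10 − 6 = 4.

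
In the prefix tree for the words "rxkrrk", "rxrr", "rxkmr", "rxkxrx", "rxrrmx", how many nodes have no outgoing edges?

4

Leaves are exactly the stored words that no other stored word extends.
Those words: "rxkmr", "rxkrrk", "rxkxrx", "rxrrmx"
Leaf count: 4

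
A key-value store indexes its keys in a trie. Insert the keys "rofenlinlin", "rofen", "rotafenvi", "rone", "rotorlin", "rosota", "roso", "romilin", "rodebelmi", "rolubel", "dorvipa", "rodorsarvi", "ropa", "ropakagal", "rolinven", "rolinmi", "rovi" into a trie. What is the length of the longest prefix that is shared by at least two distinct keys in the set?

Look for the deepest trie node that still has at least two words in its subtree.
e.g. "rofen" and "rofenlinlin" share the prefix "rofen" of length 5; no pair shares a longer one.
Longest shared-prefix length: 5

5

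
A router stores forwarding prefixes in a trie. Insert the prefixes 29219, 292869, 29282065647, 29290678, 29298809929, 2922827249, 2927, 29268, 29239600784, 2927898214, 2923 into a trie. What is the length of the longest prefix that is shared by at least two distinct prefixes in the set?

Equivalently: take the maximum, over all pairs, of their longest common prefix length.
e.g. "2923" and "29239600784" share the prefix "2923" of length 4; no pair shares a longer one.
Longest shared-prefix length: 4

4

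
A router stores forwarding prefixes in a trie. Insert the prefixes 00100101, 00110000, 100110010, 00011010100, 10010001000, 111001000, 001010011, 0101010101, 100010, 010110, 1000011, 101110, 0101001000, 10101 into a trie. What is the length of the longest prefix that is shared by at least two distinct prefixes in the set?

The deepest shared node is where two words last agree before diverging.
"0101001000" and "0101010101" agree on "01010" (5 characters) before diverging; nothing deeper is shared.
Longest shared-prefix length: 5

5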